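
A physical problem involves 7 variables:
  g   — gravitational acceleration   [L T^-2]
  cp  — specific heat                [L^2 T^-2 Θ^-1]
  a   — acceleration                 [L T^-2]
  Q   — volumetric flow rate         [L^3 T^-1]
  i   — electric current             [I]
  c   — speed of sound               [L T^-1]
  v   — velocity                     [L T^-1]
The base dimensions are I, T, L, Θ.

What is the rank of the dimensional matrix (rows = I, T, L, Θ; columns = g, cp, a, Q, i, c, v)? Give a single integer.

Dimensional matrix (I×T×L×Θ by g×cp×a×Q×i×c×v):
  I: [ 0  0  0  0  1  0  0]
  T: [-2 -2 -2 -1  0 -1 -1]
  L: [ 1  2  1  3  0  1  1]
  Θ: [ 0 -1  0  0  0  0  0]
Echelon form has 4 nonzero rows (pivots: g,cp,Q,i)

4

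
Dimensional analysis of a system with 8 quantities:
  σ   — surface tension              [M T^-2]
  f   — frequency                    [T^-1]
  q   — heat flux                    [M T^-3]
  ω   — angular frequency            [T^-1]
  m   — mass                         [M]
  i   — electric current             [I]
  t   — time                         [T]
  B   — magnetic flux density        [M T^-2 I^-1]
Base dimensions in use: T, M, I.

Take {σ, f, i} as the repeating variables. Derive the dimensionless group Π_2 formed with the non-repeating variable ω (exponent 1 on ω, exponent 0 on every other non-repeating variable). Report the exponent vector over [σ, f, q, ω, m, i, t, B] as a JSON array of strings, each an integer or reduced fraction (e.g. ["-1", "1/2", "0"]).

["0", "-1", "0", "1", "0", "0", "0", "0"]

Write exponents as rows T,M,I / cols σ,f,q,ω,m,i,t,B:
  T: [-2 -1 -3 -1  0  0  1 -2]
  M: [ 1  0  1  0  1  0  0  1]
  I: [ 0  0  0  0  0  1  0 -1]
Echelon form has 3 nonzero rows (pivots: σ,f,i)
Repeat: σ,f,i; free: q,ω,m,t,B
RREF:
  r0: [   1    0    1    0    1    0    0    1]
  r1: [   0    1    1    1   -2    0   -1    0]
  r2: [   0    0    0    0    0    1    0   -1]
Fix exponent of ω at 1, q at 0, m at 0, t at 0, B at 0; solve each RREF row for its pivot's exponent:
  r0: exp(σ) + (0)·1 = 0 ⇒ exp(σ) = 0
  r1: exp(f) + (1)·1 = 0 ⇒ exp(f) = -1
  r2: exp(i) + (0)·1 = 0 ⇒ exp(i) = 0
Π_2 = f^-1 · ω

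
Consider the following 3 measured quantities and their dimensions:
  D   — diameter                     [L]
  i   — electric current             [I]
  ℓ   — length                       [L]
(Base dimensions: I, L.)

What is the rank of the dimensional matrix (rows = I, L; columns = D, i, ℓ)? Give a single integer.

2

Dimensional matrix (I×L by D×i×ℓ):
  I: [ 0  1  0]
  L: [ 1  0  1]
Echelon form has 2 nonzero rows (pivots: D,i)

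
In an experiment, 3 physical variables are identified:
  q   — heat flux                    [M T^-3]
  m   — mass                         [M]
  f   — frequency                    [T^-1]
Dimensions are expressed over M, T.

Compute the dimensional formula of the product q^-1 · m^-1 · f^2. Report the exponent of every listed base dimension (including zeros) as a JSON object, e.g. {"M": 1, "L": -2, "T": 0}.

{"M": -2, "T": 1}

Dimensional matrix (M×T by q×m×f):
  M: [ 1  1  0]
  T: [-3  0 -1]
  [M]: (-1)·1+(-1)·1+(2)·0 = -2
  [T]: (-1)·-3+(-1)·0+(2)·-1 = 1
⇒ M^-2 T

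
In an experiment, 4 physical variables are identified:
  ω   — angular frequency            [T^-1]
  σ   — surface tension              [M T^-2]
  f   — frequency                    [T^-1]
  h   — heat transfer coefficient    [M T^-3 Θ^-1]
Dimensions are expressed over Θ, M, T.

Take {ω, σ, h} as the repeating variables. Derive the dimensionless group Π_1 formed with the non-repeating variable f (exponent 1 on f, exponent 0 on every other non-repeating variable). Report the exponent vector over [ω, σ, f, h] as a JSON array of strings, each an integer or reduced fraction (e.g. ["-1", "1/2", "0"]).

["-1", "0", "1", "0"]

Exponent matrix [Θ,M,T] × [ω,σ,f,h]:
  Θ: [ 0  0  0 -1]
  M: [ 0  1  0  1]
  T: [-1 -2 -1 -3]
Echelon form has 3 nonzero rows (pivots: ω,σ,h)
Pivot set = {ω,σ,h}, free = {f}
RREF:
  r0: [   1    0    1    0]
  r1: [   0    1    0    0]
  r2: [   0    0    0    1]
Fix exponent of f at 1; solve each RREF row for its pivot's exponent:
  r0: exp(ω) + (1)·1 = 0 ⇒ exp(ω) = -1
  r1: exp(σ) + (0)·1 = 0 ⇒ exp(σ) = 0
  r2: exp(h) + (0)·1 = 0 ⇒ exp(h) = 0
Π_1 = ω^-1 · f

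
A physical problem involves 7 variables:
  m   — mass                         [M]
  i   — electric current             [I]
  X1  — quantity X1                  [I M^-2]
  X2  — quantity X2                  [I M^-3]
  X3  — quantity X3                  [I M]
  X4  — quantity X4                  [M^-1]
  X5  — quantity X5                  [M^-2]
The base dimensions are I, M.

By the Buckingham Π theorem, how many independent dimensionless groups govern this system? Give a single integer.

Dimensional matrix (I×M by m×i×X1×X2×X3×X4×X5):
  I: [ 0  1  1  1  1  0  0]
  M: [ 1  0 -2 -3  1 -1 -2]
Echelon form has 2 nonzero rows (pivots: m,i)
Π count = n − r = 7 − 2 = 5

5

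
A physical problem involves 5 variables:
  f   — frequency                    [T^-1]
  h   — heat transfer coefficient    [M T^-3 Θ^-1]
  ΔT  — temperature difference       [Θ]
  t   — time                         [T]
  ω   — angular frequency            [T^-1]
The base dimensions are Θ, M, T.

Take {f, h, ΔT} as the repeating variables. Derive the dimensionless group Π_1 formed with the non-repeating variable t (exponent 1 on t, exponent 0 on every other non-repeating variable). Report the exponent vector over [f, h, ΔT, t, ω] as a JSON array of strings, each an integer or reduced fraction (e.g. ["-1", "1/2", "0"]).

Write exponents as rows Θ,M,T / cols f,h,ΔT,t,ω:
  Θ: [ 0 -1  1  0  0]
  M: [ 0  1  0  0  0]
  T: [-1 -3  0  1 -1]
Row reduction gives pivot columns f,h,ΔT; rank = 3
Pivot set = {f,h,ΔT}, free = {t,ω}
RREF:
  r0: [   1    0    0   -1    1]
  r1: [   0    1    0    0    0]
  r2: [   0    0    1    0    0]
Fix exponent of t at 1, ω at 0; solve each RREF row for its pivot's exponent:
  r0: exp(f) + (-1)·1 = 0 ⇒ exp(f) = 1
  r1: exp(h) + (0)·1 = 0 ⇒ exp(h) = 0
  r2: exp(ΔT) + (0)·1 = 0 ⇒ exp(ΔT) = 0
Π_1 = f · t

["1", "0", "0", "1", "0"]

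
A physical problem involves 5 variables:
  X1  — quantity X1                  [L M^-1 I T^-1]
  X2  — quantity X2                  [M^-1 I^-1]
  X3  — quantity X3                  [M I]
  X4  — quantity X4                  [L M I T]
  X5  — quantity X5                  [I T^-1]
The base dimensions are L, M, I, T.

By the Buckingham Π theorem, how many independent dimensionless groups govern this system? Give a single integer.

Exponent matrix [L,M,I,T] × [X1,X2,X3,X4,X5]:
  L: [ 1  0  0  1  0]
  M: [-1 -1  1  1  0]
  I: [ 1 -1  1  1  1]
  T: [-1  0  0  1 -1]
Row reduction gives pivot columns X1,X2,X4; rank = 3
Π count = n − r = 5 − 3 = 2

2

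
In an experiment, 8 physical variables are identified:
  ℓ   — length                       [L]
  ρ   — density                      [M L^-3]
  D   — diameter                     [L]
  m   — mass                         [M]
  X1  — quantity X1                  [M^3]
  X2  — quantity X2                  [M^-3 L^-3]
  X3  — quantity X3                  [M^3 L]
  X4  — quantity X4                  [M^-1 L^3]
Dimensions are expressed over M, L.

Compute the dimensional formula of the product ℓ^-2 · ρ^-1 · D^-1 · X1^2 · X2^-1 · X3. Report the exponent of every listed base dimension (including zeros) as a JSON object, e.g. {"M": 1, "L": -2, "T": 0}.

Write exponents as rows M,L / cols ℓ,ρ,D,m,X1,X2,X3,X4:
  M: [ 0  1  0  1  3 -3  3 -1]
  L: [ 1 -3  1  0  0 -3  1  3]
  [M]: (-2)·0+(-1)·1+(-1)·0+(2)·3+(-1)·-3+(1)·3 = 11
  [L]: (-2)·1+(-1)·-3+(-1)·1+(2)·0+(-1)·-3+(1)·1 = 4
⇒ M^11 L^4

{"M": 11, "L": 4}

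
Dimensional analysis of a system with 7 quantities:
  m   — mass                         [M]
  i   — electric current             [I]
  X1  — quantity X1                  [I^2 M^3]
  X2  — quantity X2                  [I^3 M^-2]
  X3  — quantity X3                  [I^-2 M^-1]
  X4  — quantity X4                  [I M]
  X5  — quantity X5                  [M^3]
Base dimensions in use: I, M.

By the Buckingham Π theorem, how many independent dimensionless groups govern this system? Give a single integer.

Write exponents as rows I,M / cols m,i,X1,X2,X3,X4,X5:
  I: [ 0  1  2  3 -2  1  0]
  M: [ 1  0  3 -2 -1  1  3]
Echelon form has 2 nonzero rows (pivots: m,i)
n=7, r=2 ⇒ 5 dimensionless groups

5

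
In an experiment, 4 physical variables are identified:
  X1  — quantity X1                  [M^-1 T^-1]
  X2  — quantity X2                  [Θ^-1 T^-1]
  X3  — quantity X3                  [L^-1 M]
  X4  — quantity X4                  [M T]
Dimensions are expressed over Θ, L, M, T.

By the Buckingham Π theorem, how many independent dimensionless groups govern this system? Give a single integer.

Dimensional matrix (Θ×L×M×T by X1×X2×X3×X4):
  Θ: [ 0 -1  0  0]
  L: [ 0  0 -1  0]
  M: [-1  0  1  1]
  T: [-1 -1  0  1]
Echelon form has 3 nonzero rows (pivots: X1,X2,X3)
4 vars − rank 3 = 1 Π group

1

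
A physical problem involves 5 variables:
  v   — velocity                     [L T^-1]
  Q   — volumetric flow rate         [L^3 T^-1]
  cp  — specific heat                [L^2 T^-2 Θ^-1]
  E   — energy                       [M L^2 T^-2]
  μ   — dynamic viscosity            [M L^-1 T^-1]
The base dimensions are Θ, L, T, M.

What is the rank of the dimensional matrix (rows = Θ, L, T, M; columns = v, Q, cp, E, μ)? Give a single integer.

Dimensional matrix (Θ×L×T×M by v×Q×cp×E×μ):
  Θ: [ 0  0 -1  0  0]
  L: [ 1  3  2  2 -1]
  T: [-1 -1 -2 -2 -1]
  M: [ 0  0  0  1  1]
Echelon form has 4 nonzero rows (pivots: v,Q,cp,E)

4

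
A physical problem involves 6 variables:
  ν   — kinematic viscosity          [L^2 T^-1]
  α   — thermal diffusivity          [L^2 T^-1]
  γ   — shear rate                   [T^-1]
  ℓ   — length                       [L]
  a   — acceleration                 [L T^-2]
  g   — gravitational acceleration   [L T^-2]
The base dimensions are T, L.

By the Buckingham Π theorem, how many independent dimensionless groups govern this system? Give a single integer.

Write exponents as rows T,L / cols ν,α,γ,ℓ,a,g:
  T: [-1 -1 -1  0 -2 -2]
  L: [ 2  2  0  1  1  1]
RREF → pivots at {ν,γ} ⇒ r = 2
6 vars − rank 2 = 4 Π groups

4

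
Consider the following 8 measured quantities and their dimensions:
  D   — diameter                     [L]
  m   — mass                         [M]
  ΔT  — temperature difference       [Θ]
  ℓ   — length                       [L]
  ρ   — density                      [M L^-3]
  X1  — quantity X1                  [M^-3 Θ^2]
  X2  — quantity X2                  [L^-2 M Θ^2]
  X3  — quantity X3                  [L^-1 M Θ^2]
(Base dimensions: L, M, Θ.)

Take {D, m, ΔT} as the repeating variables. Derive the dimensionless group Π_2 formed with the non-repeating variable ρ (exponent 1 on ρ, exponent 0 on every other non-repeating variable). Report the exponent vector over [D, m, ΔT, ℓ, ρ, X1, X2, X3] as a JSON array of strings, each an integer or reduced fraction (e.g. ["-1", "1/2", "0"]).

Write exponents as rows L,M,Θ / cols D,m,ΔT,ℓ,ρ,X1,X2,X3:
  L: [ 1  0  0  1 -3  0 -2 -1]
  M: [ 0  1  0  0  1 -3  1  1]
  Θ: [ 0  0  1  0  0  2  2  2]
RREF → pivots at {D,m,ΔT} ⇒ r = 3
Pivot set = {D,m,ΔT}, free = {ℓ,ρ,X1,X2,X3}
RREF:
  r0: [   1    0    0    1   -3    0   -2   -1]
  r1: [   0    1    0    0    1   -3    1    1]
  r2: [   0    0    1    0    0    2    2    2]
Fix exponent of ρ at 1, ℓ at 0, X1 at 0, X2 at 0, X3 at 0; solve each RREF row for its pivot's exponent:
  r0: exp(D) + (-3)·1 = 0 ⇒ exp(D) = 3
  r1: exp(m) + (1)·1 = 0 ⇒ exp(m) = -1
  r2: exp(ΔT) + (0)·1 = 0 ⇒ exp(ΔT) = 0
Π_2 = D^3 · m^-1 · ρ

["3", "-1", "0", "0", "1", "0", "0", "0"]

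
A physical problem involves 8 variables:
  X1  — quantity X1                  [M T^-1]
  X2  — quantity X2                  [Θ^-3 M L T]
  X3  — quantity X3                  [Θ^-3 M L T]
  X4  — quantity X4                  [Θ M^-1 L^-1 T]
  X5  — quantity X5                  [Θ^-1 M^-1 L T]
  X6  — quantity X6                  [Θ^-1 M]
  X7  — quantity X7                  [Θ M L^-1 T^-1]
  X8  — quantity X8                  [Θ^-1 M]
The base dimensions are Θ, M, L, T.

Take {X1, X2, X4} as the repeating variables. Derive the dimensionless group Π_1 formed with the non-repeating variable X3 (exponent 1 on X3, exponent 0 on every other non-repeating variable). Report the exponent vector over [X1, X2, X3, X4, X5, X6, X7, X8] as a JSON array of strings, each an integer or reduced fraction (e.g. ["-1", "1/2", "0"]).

Write exponents as rows Θ,M,L,T / cols X1,X2,X3,X4,X5,X6,X7,X8:
  Θ: [ 0 -3 -3  1 -1 -1  1 -1]
  M: [ 1  1  1 -1 -1  1  1  1]
  L: [ 0  1  1 -1  1  0 -1  0]
  T: [-1  1  1  1  1  0 -1  0]
Echelon form has 3 nonzero rows (pivots: X1,X2,X4)
Repeat: X1,X2,X4; free: X3,X5,X6,X7,X8
RREF:
  r0: [   1    0    0    0   -2    1    2    1]
  r1: [   0    1    1    0    0  1/2    0  1/2]
  r2: [   0    0    0    1   -1  1/2    1  1/2]
  r3: [   0    0    0    0    0    0    0    0]
Fix exponent of X3 at 1, X5 at 0, X6 at 0, X7 at 0, X8 at 0; solve each RREF row for its pivot's exponent:
  r0: exp(X1) + (0)·1 = 0 ⇒ exp(X1) = 0
  r1: exp(X2) + (1)·1 = 0 ⇒ exp(X2) = -1
  r2: exp(X4) + (0)·1 = 0 ⇒ exp(X4) = 0
Π_1 = X2^-1 · X3

["0", "-1", "1", "0", "0", "0", "0", "0"]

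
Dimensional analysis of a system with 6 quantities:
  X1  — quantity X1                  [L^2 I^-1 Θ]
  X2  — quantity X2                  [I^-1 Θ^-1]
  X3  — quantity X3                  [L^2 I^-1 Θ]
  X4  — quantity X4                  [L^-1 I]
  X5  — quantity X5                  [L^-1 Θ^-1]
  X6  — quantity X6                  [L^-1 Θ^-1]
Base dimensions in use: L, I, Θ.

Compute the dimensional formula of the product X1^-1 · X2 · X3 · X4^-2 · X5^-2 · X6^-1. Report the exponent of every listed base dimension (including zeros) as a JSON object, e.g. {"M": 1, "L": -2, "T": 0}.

{"L": 5, "I": -3, "Θ": 2}

Exponent matrix [L,I,Θ] × [X1,X2,X3,X4,X5,X6]:
  L: [ 2  0  2 -1 -1 -1]
  I: [-1 -1 -1  1  0  0]
  Θ: [ 1 -1  1  0 -1 -1]
  [L]: (-1)·2+(1)·0+(1)·2+(-2)·-1+(-2)·-1+(-1)·-1 = 5
  [I]: (-1)·-1+(1)·-1+(1)·-1+(-2)·1+(-2)·0+(-1)·0 = -3
  [Θ]: (-1)·1+(1)·-1+(1)·1+(-2)·0+(-2)·-1+(-1)·-1 = 2
⇒ L^5 I^-3 Θ^2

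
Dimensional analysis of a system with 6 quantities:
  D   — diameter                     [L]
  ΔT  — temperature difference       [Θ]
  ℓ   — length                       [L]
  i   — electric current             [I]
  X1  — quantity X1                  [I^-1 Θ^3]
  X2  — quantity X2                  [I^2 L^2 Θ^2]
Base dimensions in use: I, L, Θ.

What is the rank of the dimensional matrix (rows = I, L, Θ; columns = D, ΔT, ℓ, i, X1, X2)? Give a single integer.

3

Write exponents as rows I,L,Θ / cols D,ΔT,ℓ,i,X1,X2:
  I: [ 0  0  0  1 -1  2]
  L: [ 1  0  1  0  0  2]
  Θ: [ 0  1  0  0  3  2]
Echelon form has 3 nonzero rows (pivots: D,ΔT,i)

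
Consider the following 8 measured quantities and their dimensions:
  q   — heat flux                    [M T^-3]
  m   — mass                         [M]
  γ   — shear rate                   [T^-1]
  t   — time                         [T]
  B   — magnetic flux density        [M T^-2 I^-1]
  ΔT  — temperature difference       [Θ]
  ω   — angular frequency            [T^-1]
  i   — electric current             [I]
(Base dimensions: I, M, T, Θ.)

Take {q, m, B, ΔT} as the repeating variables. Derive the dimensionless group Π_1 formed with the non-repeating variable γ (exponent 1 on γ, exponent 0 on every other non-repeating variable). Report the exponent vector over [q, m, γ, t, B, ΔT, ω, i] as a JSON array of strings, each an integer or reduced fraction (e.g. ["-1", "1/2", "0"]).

["-1/3", "1/3", "1", "0", "0", "0", "0", "0"]

Dimensional matrix (I×M×T×Θ by q×m×γ×t×B×ΔT×ω×i):
  I: [ 0  0  0  0 -1  0  0  1]
  M: [ 1  1  0  0  1  0  0  0]
  T: [-3  0 -1  1 -2  0 -1  0]
  Θ: [ 0  0  0  0  0  1  0  0]
Echelon form has 4 nonzero rows (pivots: q,m,B,ΔT)
Repeat: q,m,B,ΔT; free: γ,t,ω,i
RREF:
  r0: [   1    0  1/3 -1/3    0    0  1/3  2/3]
  r1: [   0    1 -1/3  1/3    0    0 -1/3  1/3]
  r2: [   0    0    0    0    1    0    0   -1]
  r3: [   0    0    0    0    0    1    0    0]
Fix exponent of γ at 1, t at 0, ω at 0, i at 0; solve each RREF row for its pivot's exponent:
  r0: exp(q) + (1/3)·1 = 0 ⇒ exp(q) = -1/3
  r1: exp(m) + (-1/3)·1 = 0 ⇒ exp(m) = 1/3
  r2: exp(B) + (0)·1 = 0 ⇒ exp(B) = 0
  r3: exp(ΔT) + (0)·1 = 0 ⇒ exp(ΔT) = 0
Π_1 = q^(-1/3) · m^(1/3) · γ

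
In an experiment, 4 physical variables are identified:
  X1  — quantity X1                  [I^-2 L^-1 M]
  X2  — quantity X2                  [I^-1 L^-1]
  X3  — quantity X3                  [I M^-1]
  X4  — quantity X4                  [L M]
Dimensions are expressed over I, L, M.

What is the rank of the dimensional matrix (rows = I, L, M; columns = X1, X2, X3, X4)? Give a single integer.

Write exponents as rows I,L,M / cols X1,X2,X3,X4:
  I: [-2 -1  1  0]
  L: [-1 -1  0  1]
  M: [ 1  0 -1  1]
Echelon form has 2 nonzero rows (pivots: X1,X2)

2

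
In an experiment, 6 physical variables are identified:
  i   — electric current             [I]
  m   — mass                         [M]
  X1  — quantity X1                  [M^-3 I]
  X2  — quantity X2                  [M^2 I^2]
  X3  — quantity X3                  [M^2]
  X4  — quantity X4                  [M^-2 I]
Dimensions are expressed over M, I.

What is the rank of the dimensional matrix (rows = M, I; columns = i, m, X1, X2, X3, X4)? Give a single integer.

Exponent matrix [M,I] × [i,m,X1,X2,X3,X4]:
  M: [ 0  1 -3  2  2 -2]
  I: [ 1  0  1  2  0  1]
RREF → pivots at {i,m} ⇒ r = 2

2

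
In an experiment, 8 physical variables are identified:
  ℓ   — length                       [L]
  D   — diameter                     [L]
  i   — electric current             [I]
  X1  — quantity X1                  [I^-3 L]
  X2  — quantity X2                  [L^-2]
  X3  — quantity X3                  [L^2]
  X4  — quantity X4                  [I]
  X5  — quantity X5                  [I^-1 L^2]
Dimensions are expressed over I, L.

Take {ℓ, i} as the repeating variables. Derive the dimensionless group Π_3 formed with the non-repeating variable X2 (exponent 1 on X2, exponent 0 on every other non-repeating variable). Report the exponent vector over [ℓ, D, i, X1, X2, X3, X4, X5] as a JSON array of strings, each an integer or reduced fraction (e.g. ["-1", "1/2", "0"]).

["2", "0", "0", "0", "1", "0", "0", "0"]

Write exponents as rows I,L / cols ℓ,D,i,X1,X2,X3,X4,X5:
  I: [ 0  0  1 -3  0  0  1 -1]
  L: [ 1  1  0  1 -2  2  0  2]
Echelon form has 2 nonzero rows (pivots: ℓ,i)
Pivot set = {ℓ,i}, free = {D,X1,X2,X3,X4,X5}
RREF:
  r0: [   1    1    0    1   -2    2    0    2]
  r1: [   0    0    1   -3    0    0    1   -1]
Fix exponent of X2 at 1, D at 0, X1 at 0, X3 at 0, X4 at 0, X5 at 0; solve each RREF row for its pivot's exponent:
  r0: exp(ℓ) + (-2)·1 = 0 ⇒ exp(ℓ) = 2
  r1: exp(i) + (0)·1 = 0 ⇒ exp(i) = 0
Π_3 = ℓ^2 · X2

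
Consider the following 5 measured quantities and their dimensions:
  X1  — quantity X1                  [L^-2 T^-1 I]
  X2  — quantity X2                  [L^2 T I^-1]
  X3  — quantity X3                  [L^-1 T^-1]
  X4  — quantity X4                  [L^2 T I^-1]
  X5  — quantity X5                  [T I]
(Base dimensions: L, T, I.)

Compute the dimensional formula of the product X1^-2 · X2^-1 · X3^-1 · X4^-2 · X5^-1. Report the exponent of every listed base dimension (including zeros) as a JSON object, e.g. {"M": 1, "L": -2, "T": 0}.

{"L": -1, "T": -1, "I": 0}

Exponent matrix [L,T,I] × [X1,X2,X3,X4,X5]:
  L: [-2  2 -1  2  0]
  T: [-1  1 -1  1  1]
  I: [ 1 -1  0 -1  1]
  [L]: (-2)·-2+(-1)·2+(-1)·-1+(-2)·2+(-1)·0 = -1
  [T]: (-2)·-1+(-1)·1+(-1)·-1+(-2)·1+(-1)·1 = -1
  [I]: (-2)·1+(-1)·-1+(-1)·0+(-2)·-1+(-1)·1 = 0
⇒ L^-1 T^-1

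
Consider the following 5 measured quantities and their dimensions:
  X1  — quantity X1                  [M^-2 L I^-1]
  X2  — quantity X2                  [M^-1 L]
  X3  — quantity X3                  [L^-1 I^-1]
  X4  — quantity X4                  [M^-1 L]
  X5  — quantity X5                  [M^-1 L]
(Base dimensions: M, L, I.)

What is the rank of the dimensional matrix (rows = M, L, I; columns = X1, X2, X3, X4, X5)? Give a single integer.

Write exponents as rows M,L,I / cols X1,X2,X3,X4,X5:
  M: [-2 -1  0 -1 -1]
  L: [ 1  1 -1  1  1]
  I: [-1  0 -1  0  0]
Echelon form has 2 nonzero rows (pivots: X1,X2)

2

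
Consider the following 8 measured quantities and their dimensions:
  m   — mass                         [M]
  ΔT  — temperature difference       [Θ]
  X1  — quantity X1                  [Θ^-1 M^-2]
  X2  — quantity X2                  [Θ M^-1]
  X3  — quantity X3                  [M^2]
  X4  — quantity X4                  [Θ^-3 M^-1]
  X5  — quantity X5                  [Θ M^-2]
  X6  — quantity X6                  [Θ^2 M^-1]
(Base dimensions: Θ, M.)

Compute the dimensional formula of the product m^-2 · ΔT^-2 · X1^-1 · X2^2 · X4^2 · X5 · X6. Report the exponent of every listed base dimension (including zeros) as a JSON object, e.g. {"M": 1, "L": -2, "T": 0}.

{"Θ": -2, "M": -7}

Write exponents as rows Θ,M / cols m,ΔT,X1,X2,X3,X4,X5,X6:
  Θ: [ 0  1 -1  1  0 -3  1  2]
  M: [ 1  0 -2 -1  2 -1 -2 -1]
  [Θ]: (-2)·0+(-2)·1+(-1)·-1+(2)·1+(2)·-3+(1)·1+(1)·2 = -2
  [M]: (-2)·1+(-2)·0+(-1)·-2+(2)·-1+(2)·-1+(1)·-2+(1)·-1 = -7
⇒ Θ^-2 M^-7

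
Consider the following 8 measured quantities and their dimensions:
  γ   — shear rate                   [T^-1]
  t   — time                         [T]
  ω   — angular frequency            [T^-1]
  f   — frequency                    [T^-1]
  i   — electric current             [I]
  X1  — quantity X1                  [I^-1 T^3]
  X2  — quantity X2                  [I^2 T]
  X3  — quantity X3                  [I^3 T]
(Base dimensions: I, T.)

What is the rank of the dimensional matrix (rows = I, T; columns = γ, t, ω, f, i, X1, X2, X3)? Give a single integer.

Write exponents as rows I,T / cols γ,t,ω,f,i,X1,X2,X3:
  I: [ 0  0  0  0  1 -1  2  3]
  T: [-1  1 -1 -1  0  3  1  1]
Row reduction gives pivot columns γ,i; rank = 2

2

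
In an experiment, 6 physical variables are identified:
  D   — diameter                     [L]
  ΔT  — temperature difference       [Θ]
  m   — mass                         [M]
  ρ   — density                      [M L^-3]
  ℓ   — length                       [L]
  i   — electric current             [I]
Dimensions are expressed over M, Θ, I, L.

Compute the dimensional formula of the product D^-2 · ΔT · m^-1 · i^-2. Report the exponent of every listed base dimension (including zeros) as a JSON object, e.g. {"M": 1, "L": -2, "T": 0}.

Exponent matrix [M,Θ,I,L] × [D,ΔT,m,ρ,ℓ,i]:
  M: [ 0  0  1  1  0  0]
  Θ: [ 0  1  0  0  0  0]
  I: [ 0  0  0  0  0  1]
  L: [ 1  0  0 -3  1  0]
  [M]: (-2)·0+(1)·0+(-1)·1+(-2)·0 = -1
  [Θ]: (-2)·0+(1)·1+(-1)·0+(-2)·0 = 1
  [I]: (-2)·0+(1)·0+(-1)·0+(-2)·1 = -2
  [L]: (-2)·1+(1)·0+(-1)·0+(-2)·0 = -2
⇒ M^-1 Θ I^-2 L^-2

{"M": -1, "Θ": 1, "I": -2, "L": -2}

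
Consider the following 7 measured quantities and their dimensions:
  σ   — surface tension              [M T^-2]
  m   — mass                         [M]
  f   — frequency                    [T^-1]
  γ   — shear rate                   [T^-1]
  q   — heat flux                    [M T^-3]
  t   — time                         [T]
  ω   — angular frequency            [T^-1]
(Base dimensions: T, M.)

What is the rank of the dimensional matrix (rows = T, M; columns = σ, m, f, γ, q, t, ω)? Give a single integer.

Exponent matrix [T,M] × [σ,m,f,γ,q,t,ω]:
  T: [-2  0 -1 -1 -3  1 -1]
  M: [ 1  1  0  0  1  0  0]
Echelon form has 2 nonzero rows (pivots: σ,m)

2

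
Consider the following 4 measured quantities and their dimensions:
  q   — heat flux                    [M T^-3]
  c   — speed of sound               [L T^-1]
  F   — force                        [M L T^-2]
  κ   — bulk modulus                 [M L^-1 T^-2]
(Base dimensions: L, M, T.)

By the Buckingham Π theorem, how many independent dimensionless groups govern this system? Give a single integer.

1

Exponent matrix [L,M,T] × [q,c,F,κ]:
  L: [ 0  1  1 -1]
  M: [ 1  0  1  1]
  T: [-3 -1 -2 -2]
Row reduction gives pivot columns q,c,F; rank = 3
Π count = n − r = 4 − 3 = 1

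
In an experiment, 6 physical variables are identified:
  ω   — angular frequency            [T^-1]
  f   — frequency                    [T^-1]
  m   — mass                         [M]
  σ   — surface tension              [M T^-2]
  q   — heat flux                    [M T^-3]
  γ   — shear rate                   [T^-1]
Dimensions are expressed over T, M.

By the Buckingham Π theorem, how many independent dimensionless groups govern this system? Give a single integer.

Exponent matrix [T,M] × [ω,f,m,σ,q,γ]:
  T: [-1 -1  0 -2 -3 -1]
  M: [ 0  0  1  1  1  0]
Row reduction gives pivot columns ω,m; rank = 2
6 vars − rank 2 = 4 Π groups

4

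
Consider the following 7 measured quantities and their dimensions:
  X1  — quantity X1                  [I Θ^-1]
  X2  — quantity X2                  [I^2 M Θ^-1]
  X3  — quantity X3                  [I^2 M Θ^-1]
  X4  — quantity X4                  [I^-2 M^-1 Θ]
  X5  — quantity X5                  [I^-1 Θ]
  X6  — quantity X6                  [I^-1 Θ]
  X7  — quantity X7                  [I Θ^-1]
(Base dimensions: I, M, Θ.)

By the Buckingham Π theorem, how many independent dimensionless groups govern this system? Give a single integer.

Exponent matrix [I,M,Θ] × [X1,X2,X3,X4,X5,X6,X7]:
  I: [ 1  2  2 -2 -1 -1  1]
  M: [ 0  1  1 -1  0  0  0]
  Θ: [-1 -1 -1  1  1  1 -1]
Echelon form has 2 nonzero rows (pivots: X1,X2)
7 vars − rank 2 = 5 Π groups

5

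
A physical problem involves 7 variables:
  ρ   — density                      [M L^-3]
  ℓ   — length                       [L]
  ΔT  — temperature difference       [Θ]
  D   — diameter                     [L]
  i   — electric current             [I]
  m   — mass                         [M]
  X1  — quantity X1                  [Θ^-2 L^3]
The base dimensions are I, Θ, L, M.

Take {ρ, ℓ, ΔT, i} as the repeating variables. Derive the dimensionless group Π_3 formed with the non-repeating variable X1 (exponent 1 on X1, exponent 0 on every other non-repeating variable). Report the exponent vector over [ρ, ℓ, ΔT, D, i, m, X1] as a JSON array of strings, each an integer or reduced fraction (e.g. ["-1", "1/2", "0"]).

Dimensional matrix (I×Θ×L×M by ρ×ℓ×ΔT×D×i×m×X1):
  I: [ 0  0  0  0  1  0  0]
  Θ: [ 0  0  1  0  0  0 -2]
  L: [-3  1  0  1  0  0  3]
  M: [ 1  0  0  0  0  1  0]
Echelon form has 4 nonzero rows (pivots: ρ,ℓ,ΔT,i)
Pivot set = {ρ,ℓ,ΔT,i}, free = {D,m,X1}
RREF:
  r0: [   1    0    0    0    0    1    0]
  r1: [   0    1    0    1    0    3    3]
  r2: [   0    0    1    0    0    0   -2]
  r3: [   0    0    0    0    1    0    0]
Fix exponent of X1 at 1, D at 0, m at 0; solve each RREF row for its pivot's exponent:
  r0: exp(ρ) + (0)·1 = 0 ⇒ exp(ρ) = 0
  r1: exp(ℓ) + (3)·1 = 0 ⇒ exp(ℓ) = -3
  r2: exp(ΔT) + (-2)·1 = 0 ⇒ exp(ΔT) = 2
  r3: exp(i) + (0)·1 = 0 ⇒ exp(i) = 0
Π_3 = ℓ^-3 · ΔT^2 · X1

["0", "-3", "2", "0", "0", "0", "1"]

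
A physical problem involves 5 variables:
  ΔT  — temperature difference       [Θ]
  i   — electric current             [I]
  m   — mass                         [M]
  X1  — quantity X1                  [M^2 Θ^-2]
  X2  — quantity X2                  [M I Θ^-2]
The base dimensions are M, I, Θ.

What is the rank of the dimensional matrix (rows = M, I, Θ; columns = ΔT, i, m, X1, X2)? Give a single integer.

Exponent matrix [M,I,Θ] × [ΔT,i,m,X1,X2]:
  M: [ 0  0  1  2  1]
  I: [ 0  1  0  0  1]
  Θ: [ 1  0  0 -2 -2]
Row reduction gives pivot columns ΔT,i,m; rank = 3

3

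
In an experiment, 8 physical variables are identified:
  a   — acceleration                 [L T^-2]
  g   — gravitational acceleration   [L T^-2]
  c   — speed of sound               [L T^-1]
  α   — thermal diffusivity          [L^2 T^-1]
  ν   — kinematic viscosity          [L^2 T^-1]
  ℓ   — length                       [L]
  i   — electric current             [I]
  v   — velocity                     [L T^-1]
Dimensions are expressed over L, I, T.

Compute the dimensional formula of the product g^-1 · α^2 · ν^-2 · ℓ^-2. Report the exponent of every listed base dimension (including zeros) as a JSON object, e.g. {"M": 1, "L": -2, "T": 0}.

{"L": -3, "I": 0, "T": 2}

Write exponents as rows L,I,T / cols a,g,c,α,ν,ℓ,i,v:
  L: [ 1  1  1  2  2  1  0  1]
  I: [ 0  0  0  0  0  0  1  0]
  T: [-2 -2 -1 -1 -1  0  0 -1]
  [L]: (-1)·1+(2)·2+(-2)·2+(-2)·1 = -3
  [I]: (-1)·0+(2)·0+(-2)·0+(-2)·0 = 0
  [T]: (-1)·-2+(2)·-1+(-2)·-1+(-2)·0 = 2
⇒ L^-3 T^2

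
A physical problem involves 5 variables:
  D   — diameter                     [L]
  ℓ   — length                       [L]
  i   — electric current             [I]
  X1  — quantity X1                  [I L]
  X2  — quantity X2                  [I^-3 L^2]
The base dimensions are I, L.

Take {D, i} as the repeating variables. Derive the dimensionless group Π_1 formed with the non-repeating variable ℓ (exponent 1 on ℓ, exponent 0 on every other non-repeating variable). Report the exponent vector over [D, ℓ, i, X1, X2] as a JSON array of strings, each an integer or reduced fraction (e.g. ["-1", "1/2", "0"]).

["-1", "1", "0", "0", "0"]

Exponent matrix [I,L] × [D,ℓ,i,X1,X2]:
  I: [ 0  0  1  1 -3]
  L: [ 1  1  0  1  2]
Row reduction gives pivot columns D,i; rank = 2
Pivot set = {D,i}, free = {ℓ,X1,X2}
RREF:
  r0: [   1    1    0    1    2]
  r1: [   0    0    1    1   -3]
Fix exponent of ℓ at 1, X1 at 0, X2 at 0; solve each RREF row for its pivot's exponent:
  r0: exp(D) + (1)·1 = 0 ⇒ exp(D) = -1
  r1: exp(i) + (0)·1 = 0 ⇒ exp(i) = 0
Π_1 = D^-1 · ℓ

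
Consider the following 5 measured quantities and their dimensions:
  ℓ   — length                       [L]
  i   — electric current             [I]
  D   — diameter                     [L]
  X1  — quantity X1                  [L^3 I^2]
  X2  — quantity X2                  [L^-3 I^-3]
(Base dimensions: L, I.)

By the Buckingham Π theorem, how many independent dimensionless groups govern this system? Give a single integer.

Exponent matrix [L,I] × [ℓ,i,D,X1,X2]:
  L: [ 1  0  1  3 -3]
  I: [ 0  1  0  2 -3]
Echelon form has 2 nonzero rows (pivots: ℓ,i)
5 vars − rank 2 = 3 Π groups

3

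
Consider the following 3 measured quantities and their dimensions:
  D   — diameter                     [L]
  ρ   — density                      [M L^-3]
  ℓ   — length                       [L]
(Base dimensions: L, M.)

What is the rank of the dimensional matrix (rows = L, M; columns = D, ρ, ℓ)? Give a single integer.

2

Exponent matrix [L,M] × [D,ρ,ℓ]:
  L: [ 1 -3  1]
  M: [ 0  1  0]
Row reduction gives pivot columns D,ρ; rank = 2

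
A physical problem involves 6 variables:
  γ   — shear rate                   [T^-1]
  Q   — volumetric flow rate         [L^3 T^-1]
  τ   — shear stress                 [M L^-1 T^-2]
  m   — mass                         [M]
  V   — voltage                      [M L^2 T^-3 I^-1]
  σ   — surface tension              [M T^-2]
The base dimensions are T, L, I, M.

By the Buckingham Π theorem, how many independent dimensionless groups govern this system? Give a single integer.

2

Exponent matrix [T,L,I,M] × [γ,Q,τ,m,V,σ]:
  T: [-1 -1 -2  0 -3 -2]
  L: [ 0  3 -1  0  2  0]
  I: [ 0  0  0  0 -1  0]
  M: [ 0  0  1  1  1  1]
Echelon form has 4 nonzero rows (pivots: γ,Q,τ,V)
6 vars − rank 4 = 2 Π groups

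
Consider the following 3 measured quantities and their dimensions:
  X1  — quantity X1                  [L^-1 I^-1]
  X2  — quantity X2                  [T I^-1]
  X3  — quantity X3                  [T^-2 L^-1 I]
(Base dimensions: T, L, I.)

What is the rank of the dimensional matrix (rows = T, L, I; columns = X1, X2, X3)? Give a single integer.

2

Exponent matrix [T,L,I] × [X1,X2,X3]:
  T: [ 0  1 -2]
  L: [-1  0 -1]
  I: [-1 -1  1]
Echelon form has 2 nonzero rows (pivots: X1,X2)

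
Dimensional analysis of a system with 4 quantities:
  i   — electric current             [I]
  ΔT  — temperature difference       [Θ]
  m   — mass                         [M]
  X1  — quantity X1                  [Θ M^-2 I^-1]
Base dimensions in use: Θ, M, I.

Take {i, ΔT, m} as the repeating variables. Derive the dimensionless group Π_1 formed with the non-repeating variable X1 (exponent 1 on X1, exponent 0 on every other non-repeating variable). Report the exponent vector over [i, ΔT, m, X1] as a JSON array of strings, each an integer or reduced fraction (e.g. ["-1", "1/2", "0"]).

Write exponents as rows Θ,M,I / cols i,ΔT,m,X1:
  Θ: [ 0  1  0  1]
  M: [ 0  0  1 -2]
  I: [ 1  0  0 -1]
RREF → pivots at {i,ΔT,m} ⇒ r = 3
Pivot set = {i,ΔT,m}, free = {X1}
RREF:
  r0: [   1    0    0   -1]
  r1: [   0    1    0    1]
  r2: [   0    0    1   -2]
Fix exponent of X1 at 1; solve each RREF row for its pivot's exponent:
  r0: exp(i) + (-1)·1 = 0 ⇒ exp(i) = 1
  r1: exp(ΔT) + (1)·1 = 0 ⇒ exp(ΔT) = -1
  r2: exp(m) + (-2)·1 = 0 ⇒ exp(m) = 2
Π_1 = i · ΔT^-1 · m^2 · X1

["1", "-1", "2", "1"]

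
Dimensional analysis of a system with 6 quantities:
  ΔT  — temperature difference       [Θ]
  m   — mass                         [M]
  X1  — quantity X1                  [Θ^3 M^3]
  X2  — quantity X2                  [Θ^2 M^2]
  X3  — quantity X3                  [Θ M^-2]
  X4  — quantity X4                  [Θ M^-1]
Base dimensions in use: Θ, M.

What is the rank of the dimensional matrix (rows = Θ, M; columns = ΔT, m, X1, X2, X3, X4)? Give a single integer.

2

Dimensional matrix (Θ×M by ΔT×m×X1×X2×X3×X4):
  Θ: [ 1  0  3  2  1  1]
  M: [ 0  1  3  2 -2 -1]
Echelon form has 2 nonzero rows (pivots: ΔT,m)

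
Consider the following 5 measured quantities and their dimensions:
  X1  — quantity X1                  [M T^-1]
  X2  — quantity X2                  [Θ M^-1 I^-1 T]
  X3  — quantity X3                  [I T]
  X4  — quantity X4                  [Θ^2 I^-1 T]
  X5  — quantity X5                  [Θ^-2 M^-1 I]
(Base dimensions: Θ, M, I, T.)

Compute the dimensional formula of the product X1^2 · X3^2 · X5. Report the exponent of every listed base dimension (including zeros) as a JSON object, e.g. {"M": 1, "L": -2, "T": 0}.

{"Θ": -2, "M": 1, "I": 3, "T": 0}

Dimensional matrix (Θ×M×I×T by X1×X2×X3×X4×X5):
  Θ: [ 0  1  0  2 -2]
  M: [ 1 -1  0  0 -1]
  I: [ 0 -1  1 -1  1]
  T: [-1  1  1  1  0]
  [Θ]: (2)·0+(2)·0+(1)·-2 = -2
  [M]: (2)·1+(2)·0+(1)·-1 = 1
  [I]: (2)·0+(2)·1+(1)·1 = 3
  [T]: (2)·-1+(2)·1+(1)·0 = 0
⇒ Θ^-2 M I^3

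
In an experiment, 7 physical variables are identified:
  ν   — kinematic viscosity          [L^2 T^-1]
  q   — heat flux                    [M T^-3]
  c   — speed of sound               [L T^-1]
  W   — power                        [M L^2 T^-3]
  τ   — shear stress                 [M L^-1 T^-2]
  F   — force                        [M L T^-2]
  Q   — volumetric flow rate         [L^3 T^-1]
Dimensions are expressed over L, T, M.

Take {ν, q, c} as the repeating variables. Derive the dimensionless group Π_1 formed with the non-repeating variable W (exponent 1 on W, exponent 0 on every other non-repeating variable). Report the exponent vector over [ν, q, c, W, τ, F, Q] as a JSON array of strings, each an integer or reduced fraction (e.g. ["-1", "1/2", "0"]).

["-2", "-1", "2", "1", "0", "0", "0"]

Write exponents as rows L,T,M / cols ν,q,c,W,τ,F,Q:
  L: [ 2  0  1  2 -1  1  3]
  T: [-1 -3 -1 -3 -2 -2 -1]
  M: [ 0  1  0  1  1  1  0]
Row reduction gives pivot columns ν,q,c; rank = 3
Pivot set = {ν,q,c}, free = {W,τ,F,Q}
RREF:
  r0: [   1    0    0    2    0    2    2]
  r1: [   0    1    0    1    1    1    0]
  r2: [   0    0    1   -2   -1   -3   -1]
Fix exponent of W at 1, τ at 0, F at 0, Q at 0; solve each RREF row for its pivot's exponent:
  r0: exp(ν) + (2)·1 = 0 ⇒ exp(ν) = -2
  r1: exp(q) + (1)·1 = 0 ⇒ exp(q) = -1
  r2: exp(c) + (-2)·1 = 0 ⇒ exp(c) = 2
Π_1 = ν^-2 · q^-1 · c^2 · W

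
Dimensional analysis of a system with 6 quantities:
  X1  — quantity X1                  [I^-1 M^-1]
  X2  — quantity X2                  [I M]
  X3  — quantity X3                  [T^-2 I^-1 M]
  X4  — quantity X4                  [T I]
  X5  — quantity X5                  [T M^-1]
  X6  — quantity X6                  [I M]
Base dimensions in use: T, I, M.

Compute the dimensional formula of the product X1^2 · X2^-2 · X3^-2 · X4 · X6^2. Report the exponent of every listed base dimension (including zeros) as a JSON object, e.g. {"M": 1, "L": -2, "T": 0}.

Write exponents as rows T,I,M / cols X1,X2,X3,X4,X5,X6:
  T: [ 0  0 -2  1  1  0]
  I: [-1  1 -1  1  0  1]
  M: [-1  1  1  0 -1  1]
  [T]: (2)·0+(-2)·0+(-2)·-2+(1)·1+(2)·0 = 5
  [I]: (2)·-1+(-2)·1+(-2)·-1+(1)·1+(2)·1 = 1
  [M]: (2)·-1+(-2)·1+(-2)·1+(1)·0+(2)·1 = -4
⇒ T^5 I M^-4

{"T": 5, "I": 1, "M": -4}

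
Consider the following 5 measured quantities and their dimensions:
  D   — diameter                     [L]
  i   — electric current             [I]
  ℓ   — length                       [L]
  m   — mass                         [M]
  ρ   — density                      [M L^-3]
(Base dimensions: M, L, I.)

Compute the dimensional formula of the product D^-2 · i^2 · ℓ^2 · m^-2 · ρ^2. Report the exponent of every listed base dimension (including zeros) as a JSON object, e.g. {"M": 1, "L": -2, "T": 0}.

{"M": 0, "L": -6, "I": 2}

Write exponents as rows M,L,I / cols D,i,ℓ,m,ρ:
  M: [ 0  0  0  1  1]
  L: [ 1  0  1  0 -3]
  I: [ 0  1  0  0  0]
  [M]: (-2)·0+(2)·0+(2)·0+(-2)·1+(2)·1 = 0
  [L]: (-2)·1+(2)·0+(2)·1+(-2)·0+(2)·-3 = -6
  [I]: (-2)·0+(2)·1+(2)·0+(-2)·0+(2)·0 = 2
⇒ L^-6 I^2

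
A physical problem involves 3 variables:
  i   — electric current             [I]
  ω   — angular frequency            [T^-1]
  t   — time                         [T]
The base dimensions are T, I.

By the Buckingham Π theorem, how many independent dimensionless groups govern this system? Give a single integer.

Dimensional matrix (T×I by i×ω×t):
  T: [ 0 -1  1]
  I: [ 1  0  0]
RREF → pivots at {i,ω} ⇒ r = 2
Π count = n − r = 3 − 2 = 1

1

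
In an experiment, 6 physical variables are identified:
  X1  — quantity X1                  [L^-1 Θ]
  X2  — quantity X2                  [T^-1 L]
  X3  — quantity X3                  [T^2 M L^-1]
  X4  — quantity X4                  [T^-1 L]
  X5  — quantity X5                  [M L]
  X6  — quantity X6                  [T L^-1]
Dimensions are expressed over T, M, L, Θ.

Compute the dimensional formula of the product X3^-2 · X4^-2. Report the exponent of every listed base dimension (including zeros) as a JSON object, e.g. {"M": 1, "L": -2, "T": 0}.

{"T": -2, "M": -2, "L": 0, "Θ": 0}

Dimensional matrix (T×M×L×Θ by X1×X2×X3×X4×X5×X6):
  T: [ 0 -1  2 -1  0  1]
  M: [ 0  0  1  0  1  0]
  L: [-1  1 -1  1  1 -1]
  Θ: [ 1  0  0  0  0  0]
  [T]: (-2)·2+(-2)·-1 = -2
  [M]: (-2)·1+(-2)·0 = -2
  [L]: (-2)·-1+(-2)·1 = 0
  [Θ]: (-2)·0+(-2)·0 = 0
⇒ T^-2 M^-2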